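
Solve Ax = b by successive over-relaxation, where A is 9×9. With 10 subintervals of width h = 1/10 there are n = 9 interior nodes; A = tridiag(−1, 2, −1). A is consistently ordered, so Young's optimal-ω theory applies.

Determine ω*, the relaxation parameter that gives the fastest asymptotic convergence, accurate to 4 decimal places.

ρ_J = max_k |cos(kπ/10)| = cos(π/10) = 0.9511
√(1 − cos²(π/10)) = sin(π/10) ≈ 0.30902.
ω* = 2/(1 + 0.30902) = 2/1.30902 = 1.5279.
ρ_SOR = ω* − 1 ≈ 0.5279.

ω* = 1.5279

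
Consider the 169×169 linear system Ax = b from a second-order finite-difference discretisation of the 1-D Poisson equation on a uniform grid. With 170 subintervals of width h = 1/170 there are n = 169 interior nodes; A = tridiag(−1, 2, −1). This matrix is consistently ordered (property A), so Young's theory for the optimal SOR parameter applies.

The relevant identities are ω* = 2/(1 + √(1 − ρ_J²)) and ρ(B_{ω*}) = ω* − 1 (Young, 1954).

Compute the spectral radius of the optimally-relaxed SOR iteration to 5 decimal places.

With n=169, ρ(Jacobi) = cos(π/170) = 0.99983.
√(1 − cos²(π/170)) = sin(π/170) ≈ 0.018479.
Then 2/(1+√(1−ρ_J²)) = 2/(1+0.018479); ω* = 2/1.018479 = 1.96371.
ρ_SOR = ω* − 1 = 1.96371 − 1 = 0.96371.

ρ_SOR = 0.96371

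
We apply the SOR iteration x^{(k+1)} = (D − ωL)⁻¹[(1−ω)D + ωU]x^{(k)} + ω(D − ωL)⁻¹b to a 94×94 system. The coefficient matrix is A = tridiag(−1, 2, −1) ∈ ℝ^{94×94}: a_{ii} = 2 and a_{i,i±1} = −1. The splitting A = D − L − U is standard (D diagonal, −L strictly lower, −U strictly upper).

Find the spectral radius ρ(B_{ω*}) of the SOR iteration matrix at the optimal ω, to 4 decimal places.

spectrum of D⁻¹(L+U) = {cos(kπ/95) : 1≤k≤94}; ρ_J = cos(π/95) = 0.9995.
1 − cos²(π/95) = sin²(π/95) ⇒ √(1−ρ_J²) = sin(π/95) = 0.03306.
Then 2/(1+√(1−ρ_J²)) = 2/(1+0.03306); ω* = 2/1.03306 = 1.9360.
ρ(B_{ω*}) = ω*−1 = 0.9360

ρ_SOR = 0.9360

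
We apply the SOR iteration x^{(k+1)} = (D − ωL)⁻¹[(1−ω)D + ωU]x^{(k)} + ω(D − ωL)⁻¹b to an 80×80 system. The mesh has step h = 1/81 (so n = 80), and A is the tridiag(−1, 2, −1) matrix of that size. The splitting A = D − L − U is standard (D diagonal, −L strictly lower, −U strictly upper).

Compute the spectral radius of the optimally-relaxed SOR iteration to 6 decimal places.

ρ_SOR = 0.925344

ρ_J = max_k |cos(kπ/81)| = cos(π/81) = 0.999248
root = sin(π/81) = 0.0387754  (since 1−cos² = sin²).
ω* = 2/(1+0.0387754) = 1.925344
ρ_SOR = ω* − 1 ≈ 0.925344.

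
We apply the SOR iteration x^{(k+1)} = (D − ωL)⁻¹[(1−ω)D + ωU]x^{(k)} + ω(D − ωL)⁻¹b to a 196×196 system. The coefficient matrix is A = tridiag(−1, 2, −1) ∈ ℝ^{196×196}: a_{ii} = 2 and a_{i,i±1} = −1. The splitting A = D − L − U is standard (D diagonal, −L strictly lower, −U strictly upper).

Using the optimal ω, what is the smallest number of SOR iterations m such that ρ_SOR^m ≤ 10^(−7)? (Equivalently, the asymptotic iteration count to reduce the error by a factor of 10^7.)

m = 506

spectrum of D⁻¹(L+U) = {cos(kπ/197) : 1≤k≤196}; ρ_J = cos(π/197) = 0.9998728.
√(1−ρ_J²) = |sin(π/197)| = 0.0159465
So ω* = 2/1.0159465 = 1.9686076 (Young).
ρ_SOR = ω* − 1 = 1.9686076 − 1 = 0.9686076.
m ≥ 7·ln10 / (−ln 0.9686076) = 505.338; smallest integer m = 506.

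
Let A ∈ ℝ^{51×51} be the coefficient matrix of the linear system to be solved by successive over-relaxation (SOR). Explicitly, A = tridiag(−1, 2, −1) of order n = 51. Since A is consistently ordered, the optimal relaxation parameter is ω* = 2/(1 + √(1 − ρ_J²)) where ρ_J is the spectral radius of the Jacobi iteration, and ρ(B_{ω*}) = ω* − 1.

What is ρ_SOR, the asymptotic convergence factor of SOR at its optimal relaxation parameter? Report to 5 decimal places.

ρ_SOR = 0.88612

spectrum of D⁻¹(L+U) = {cos(kπ/52) : 1≤k≤51}; ρ_J = cos(π/52) = 0.99818.
√(1−ρ_J²) = |sin(π/52)| = 0.060378
[ω*] 2 ÷ (1 + 0.060378) = 2 ÷ 1.060378 = 1.88612.
ρ_SOR = ω* − 1 ≈ 0.88612.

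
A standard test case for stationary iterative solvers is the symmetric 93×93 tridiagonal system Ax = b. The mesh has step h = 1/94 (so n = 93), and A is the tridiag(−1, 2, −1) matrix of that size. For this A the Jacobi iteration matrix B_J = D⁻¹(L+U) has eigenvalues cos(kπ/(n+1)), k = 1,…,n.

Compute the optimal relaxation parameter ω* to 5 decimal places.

With n=93, ρ(Jacobi) = cos(π/94) = 0.99944.
root = sin(π/94) = 0.033415  (since 1−cos² = sin²).
[ω*] 2 ÷ (1 + 0.033415) = 2 ÷ 1.033415 = 1.93533.
[ρ_SOR] ω* − 1 = 0.93533.

ω* = 1.93533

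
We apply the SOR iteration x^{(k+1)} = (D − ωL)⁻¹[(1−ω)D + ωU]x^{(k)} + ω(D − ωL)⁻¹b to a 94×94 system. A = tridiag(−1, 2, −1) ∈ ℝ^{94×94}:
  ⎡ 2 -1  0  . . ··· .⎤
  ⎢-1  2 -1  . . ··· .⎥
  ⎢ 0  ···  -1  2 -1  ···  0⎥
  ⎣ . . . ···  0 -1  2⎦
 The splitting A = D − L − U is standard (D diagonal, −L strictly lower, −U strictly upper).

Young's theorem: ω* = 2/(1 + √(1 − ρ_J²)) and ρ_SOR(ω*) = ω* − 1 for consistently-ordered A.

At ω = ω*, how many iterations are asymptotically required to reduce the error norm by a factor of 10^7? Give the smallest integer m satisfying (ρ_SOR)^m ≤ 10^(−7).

ρ_J = max_k |cos(kπ/95)| = cos(π/95) = 0.9994533
√(1 − cos²(π/95)) = sin(π/95) ≈ 0.0330634.
ω* = 2 / (1 + 0.0330634) = 2 / 1.0330634 ≈ 1.9359896.
At ω = 1.9359896 every |λ(B_ω)| = ω−1, so ρ_SOR = 0.9359896.
ρ_SOR^m ≤ 10^(−7) ⇔ m ≥ 7·ln10/(−ln 0.9359896) = 16.1181/0.0661509 = 243.657; m = ⌈243.657⌉ = 244.

m = 244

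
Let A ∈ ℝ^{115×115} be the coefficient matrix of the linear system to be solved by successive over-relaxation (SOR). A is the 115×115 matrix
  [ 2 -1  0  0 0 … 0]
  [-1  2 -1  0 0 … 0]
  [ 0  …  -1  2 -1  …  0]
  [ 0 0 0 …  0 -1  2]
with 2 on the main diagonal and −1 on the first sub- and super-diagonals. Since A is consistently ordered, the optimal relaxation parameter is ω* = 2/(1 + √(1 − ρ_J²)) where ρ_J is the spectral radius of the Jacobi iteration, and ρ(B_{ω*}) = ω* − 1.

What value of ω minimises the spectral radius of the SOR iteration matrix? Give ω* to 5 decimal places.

ω* = 1.94727

ρ_J = max_k |cos(kπ/116)| = cos(π/116) = 0.99963
root = sin(π/116) = 0.027079  (since 1−cos² = sin²).
ω* = 2/(1+0.027079) = 1.94727
ρ_SOR = ω* − 1 ≈ 0.94727.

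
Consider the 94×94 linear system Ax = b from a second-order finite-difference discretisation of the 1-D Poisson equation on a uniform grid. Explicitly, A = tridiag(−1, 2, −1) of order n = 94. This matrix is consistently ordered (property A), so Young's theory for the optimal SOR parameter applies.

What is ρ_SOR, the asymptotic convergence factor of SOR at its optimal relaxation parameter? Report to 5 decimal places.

ρ_SOR = 0.93599

n=94: λ(B_J) = 1 − λ(A)/2 = cos(kπ/95); k=1 gives ρ_J = 0.99945.
√(1−ρ_J²) = |sin(π/95)| = 0.033063
[ω*] 2 ÷ (1 + 0.033063) = 2 ÷ 1.033063 = 1.93599.
[ρ_SOR] ω* − 1 = 0.93599.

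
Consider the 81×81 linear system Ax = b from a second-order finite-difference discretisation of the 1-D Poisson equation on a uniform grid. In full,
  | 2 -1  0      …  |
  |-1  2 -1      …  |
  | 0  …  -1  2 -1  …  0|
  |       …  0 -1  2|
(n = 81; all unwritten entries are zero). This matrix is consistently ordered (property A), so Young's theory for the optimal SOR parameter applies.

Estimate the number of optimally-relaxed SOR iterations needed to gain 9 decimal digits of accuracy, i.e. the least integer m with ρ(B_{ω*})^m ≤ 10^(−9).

m = 271

½·tridiag(1,0,1) at n=81: λ_k = cos(kπ/82); max |λ| at k=1 ⇒ ρ_J = cos(π/82) ≈ 0.9992662.
√(1−ρ_J²) = |sin(π/82)| = 0.0383027
ω* = 2/(1 + 0.0383027) = 2/1.0383027 = 1.9262206.
and ρ(B_{ω*}) = 1.9262206 − 1 = 0.9262206.
ρ_SOR^m ≤ 10^(−9) ⇔ m ≥ 9·ln10/(−ln 0.9262206) = 20.7233/0.0766428 = 270.388; m = ⌈270.388⌉ = 271.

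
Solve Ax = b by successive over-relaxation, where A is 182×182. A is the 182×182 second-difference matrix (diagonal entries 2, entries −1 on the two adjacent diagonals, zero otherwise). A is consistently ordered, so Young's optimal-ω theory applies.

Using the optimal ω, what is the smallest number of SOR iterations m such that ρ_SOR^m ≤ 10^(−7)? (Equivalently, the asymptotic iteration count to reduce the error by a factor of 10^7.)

m = 470

spectrum of D⁻¹(L+U) = {cos(kπ/183) : 1≤k≤182}; ρ_J = cos(π/183) = 0.9998526.
root = sin(π/183) = 0.0171663  (since 1−cos² = sin²).
Then 2/(1+√(1−ρ_J²)) = 2/(1+0.0171663); ω* = 2/1.0171663 = 1.9662468.
ρ(B_{ω*}) = ω*−1 = 0.9662468
7·ln10 = 16.1181; −ln(0.9662468) = 0.034336; m = ⌈16.1181/0.034336⌉ = ⌈469.423⌉ = 470.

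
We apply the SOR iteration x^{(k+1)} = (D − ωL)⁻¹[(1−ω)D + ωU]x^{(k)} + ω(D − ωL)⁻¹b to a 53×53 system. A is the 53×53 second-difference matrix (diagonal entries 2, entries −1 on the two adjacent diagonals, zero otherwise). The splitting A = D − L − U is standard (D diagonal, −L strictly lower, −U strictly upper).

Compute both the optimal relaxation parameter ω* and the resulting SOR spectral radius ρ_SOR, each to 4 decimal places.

ω* = 1.8901, ρ_SOR = 0.8901

ρ_J = max_k |cos(kπ/54)| = cos(π/54) = 0.9983
√(1−ρ_J²) = |sin(π/54)| = 0.05814
ω* = 2 / (1 + 0.05814) = 2 / 1.05814 ≈ 1.8901.
At ω = 1.8901 every |λ(B_ω)| = ω−1, so ρ_SOR = 0.8901.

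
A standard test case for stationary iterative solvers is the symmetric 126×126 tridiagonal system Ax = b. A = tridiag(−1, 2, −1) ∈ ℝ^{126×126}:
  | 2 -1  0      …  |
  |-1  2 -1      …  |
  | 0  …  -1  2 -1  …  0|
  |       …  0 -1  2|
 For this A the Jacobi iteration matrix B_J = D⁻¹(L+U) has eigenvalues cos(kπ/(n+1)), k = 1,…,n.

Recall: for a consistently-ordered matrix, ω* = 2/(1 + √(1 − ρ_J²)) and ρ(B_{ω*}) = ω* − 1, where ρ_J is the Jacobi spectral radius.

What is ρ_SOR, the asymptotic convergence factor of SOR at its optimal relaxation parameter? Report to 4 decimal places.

ρ_SOR = 0.9517

spectrum of D⁻¹(L+U) = {cos(kπ/127) : 1≤k≤126}; ρ_J = cos(π/127) = 0.9997.
√(1−ρ_J²) = |sin(π/127)| = 0.02473
ω* = 2 / (1 + 0.02473) = 2 / 1.02473 ≈ 1.9517.
ρ_SOR = ω* − 1 ≈ 0.9517.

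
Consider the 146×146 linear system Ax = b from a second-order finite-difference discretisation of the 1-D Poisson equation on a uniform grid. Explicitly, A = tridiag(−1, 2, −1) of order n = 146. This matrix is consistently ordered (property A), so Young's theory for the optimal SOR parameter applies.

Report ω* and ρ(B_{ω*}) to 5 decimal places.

spectrum of D⁻¹(L+U) = {cos(kπ/147) : 1≤k≤146}; ρ_J = cos(π/147) = 0.99977.
√(1−ρ_J²) = |sin(π/147)| = 0.021370
So ω* = 2/1.021370 = 1.95815 (Young).
ρ_SOR = ω* − 1 = 1.95815 − 1 = 0.95815.

ω* = 1.95815, ρ_SOR = 0.95815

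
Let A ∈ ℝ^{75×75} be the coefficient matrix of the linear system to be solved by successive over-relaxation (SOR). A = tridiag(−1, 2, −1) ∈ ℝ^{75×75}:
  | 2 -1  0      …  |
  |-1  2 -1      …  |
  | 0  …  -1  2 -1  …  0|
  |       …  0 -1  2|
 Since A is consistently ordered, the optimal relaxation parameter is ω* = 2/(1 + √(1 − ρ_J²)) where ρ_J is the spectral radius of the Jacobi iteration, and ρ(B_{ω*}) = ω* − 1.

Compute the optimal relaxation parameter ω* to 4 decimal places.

ω* = 1.9206

[ρ_J] n=75: ρ(B_J) = cos(π/(n+1)) = cos(π/76) = 0.9991.
1 − cos²(π/76) = sin²(π/76) ⇒ √(1−ρ_J²) = sin(π/76) = 0.04132.
Young: ω* = 2/(1+√(1−ρ_J²)) = 2/(1+0.04132) = 2/1.04132 = 1.9206.
[ρ_SOR] ω* − 1 = 0.9206.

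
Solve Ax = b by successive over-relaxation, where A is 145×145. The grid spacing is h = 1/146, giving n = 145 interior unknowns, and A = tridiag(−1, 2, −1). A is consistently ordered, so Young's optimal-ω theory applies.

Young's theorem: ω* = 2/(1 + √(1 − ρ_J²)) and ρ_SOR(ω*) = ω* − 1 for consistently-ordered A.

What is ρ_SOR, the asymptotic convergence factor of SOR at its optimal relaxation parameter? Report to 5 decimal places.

ρ_SOR = 0.95787

[ρ_J] n=145: ρ(B_J) = cos(π/(n+1)) = cos(π/146) = 0.99977.
root = sin(π/146) = 0.021516  (since 1−cos² = sin²).
ω* = 2/(1 + 0.021516) = 2/1.021516 = 1.95787.
Hence ρ(B_{ω*}) = 1.95787 − 1 = 0.95787.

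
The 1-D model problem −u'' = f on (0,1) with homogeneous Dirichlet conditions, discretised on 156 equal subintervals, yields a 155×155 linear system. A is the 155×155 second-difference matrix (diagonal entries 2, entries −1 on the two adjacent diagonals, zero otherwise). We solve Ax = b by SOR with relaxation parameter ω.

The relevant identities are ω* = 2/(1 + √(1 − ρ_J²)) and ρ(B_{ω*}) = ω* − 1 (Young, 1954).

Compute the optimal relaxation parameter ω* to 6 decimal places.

With n=155, ρ(Jacobi) = cos(π/156) = 0.999797.
√(1 − cos²(π/156)) = sin(π/156) ≈ 0.0201371.
So ω* = 2/1.0201371 = 1.960521 (Young).
ρ(B_{ω*}) = ω*−1 = 0.960521

ω* = 1.960521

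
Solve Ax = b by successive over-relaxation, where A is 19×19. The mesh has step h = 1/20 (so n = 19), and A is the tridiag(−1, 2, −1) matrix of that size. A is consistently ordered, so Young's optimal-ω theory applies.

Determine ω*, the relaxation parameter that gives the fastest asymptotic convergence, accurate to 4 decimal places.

ω* = 1.7295

With n=19, ρ(Jacobi) = cos(π/20) = 0.9877.
√(1−ρ_J²) = |sin(π/20)| = 0.15643
ω* = 2/(1 + 0.15643) = 2/1.15643 = 1.7295.
ρ_SOR = ω* − 1 ≈ 0.7295.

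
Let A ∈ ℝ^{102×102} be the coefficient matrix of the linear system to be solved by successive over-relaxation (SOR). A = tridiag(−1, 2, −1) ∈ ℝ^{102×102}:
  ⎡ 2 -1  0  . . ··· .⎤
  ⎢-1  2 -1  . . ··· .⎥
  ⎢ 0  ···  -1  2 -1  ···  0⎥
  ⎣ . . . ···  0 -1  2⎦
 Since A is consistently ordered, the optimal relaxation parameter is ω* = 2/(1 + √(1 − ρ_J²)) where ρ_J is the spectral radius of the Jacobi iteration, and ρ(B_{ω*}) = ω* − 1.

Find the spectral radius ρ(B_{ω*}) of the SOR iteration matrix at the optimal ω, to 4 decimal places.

ρ_SOR = 0.9408

spectrum of D⁻¹(L+U) = {cos(kπ/103) : 1≤k≤102}; ρ_J = cos(π/103) = 0.9995.
√(1−ρ_J²) = |sin(π/103)| = 0.03050
ω* = 2/(1+0.03050) = 1.9408
At ω = 1.9408 every |λ(B_ω)| = ω−1, so ρ_SOR = 0.9408.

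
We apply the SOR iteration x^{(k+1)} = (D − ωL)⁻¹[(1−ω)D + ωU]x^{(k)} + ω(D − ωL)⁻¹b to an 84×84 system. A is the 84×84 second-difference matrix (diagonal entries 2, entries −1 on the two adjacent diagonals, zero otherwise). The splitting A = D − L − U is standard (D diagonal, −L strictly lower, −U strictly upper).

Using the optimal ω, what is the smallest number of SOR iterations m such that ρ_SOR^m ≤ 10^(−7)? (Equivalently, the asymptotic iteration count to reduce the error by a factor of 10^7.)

m = 218

n=84: λ(B_J) = 1 − λ(A)/2 = cos(kπ/85); k=1 gives ρ_J = 0.9993171.
√(1−ρ_J²) = |sin(π/85)| = 0.0369515
ω* = 2/(1+0.0369515) = 1.9287305
ρ(B_{ω*}) = ω*−1 = 0.9287305
Need (0.9287305)^m ≤ 10^(−7): m ≥ 7·ln10/|ln 0.9287305| = 16.1181/0.0739367 = 217.999 ⇒ m = 218.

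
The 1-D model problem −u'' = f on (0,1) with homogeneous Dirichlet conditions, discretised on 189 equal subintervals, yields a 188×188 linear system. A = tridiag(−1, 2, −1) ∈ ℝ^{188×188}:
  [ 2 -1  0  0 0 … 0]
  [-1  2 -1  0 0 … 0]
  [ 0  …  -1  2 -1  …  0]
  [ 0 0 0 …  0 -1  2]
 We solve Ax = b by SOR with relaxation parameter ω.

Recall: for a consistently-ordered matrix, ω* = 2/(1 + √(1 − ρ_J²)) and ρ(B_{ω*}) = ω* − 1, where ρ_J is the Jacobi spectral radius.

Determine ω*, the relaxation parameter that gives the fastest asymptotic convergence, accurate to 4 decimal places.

spectrum of D⁻¹(L+U) = {cos(kπ/189) : 1≤k≤188}; ρ_J = cos(π/189) = 0.9999.
√(1−ρ_J²) = |sin(π/189)| = 0.01662
[ω*] 2 ÷ (1 + 0.01662) = 2 ÷ 1.01662 = 1.9673.
and ρ(B_{ω*}) = 1.9673 − 1 = 0.9673.

ω* = 1.9673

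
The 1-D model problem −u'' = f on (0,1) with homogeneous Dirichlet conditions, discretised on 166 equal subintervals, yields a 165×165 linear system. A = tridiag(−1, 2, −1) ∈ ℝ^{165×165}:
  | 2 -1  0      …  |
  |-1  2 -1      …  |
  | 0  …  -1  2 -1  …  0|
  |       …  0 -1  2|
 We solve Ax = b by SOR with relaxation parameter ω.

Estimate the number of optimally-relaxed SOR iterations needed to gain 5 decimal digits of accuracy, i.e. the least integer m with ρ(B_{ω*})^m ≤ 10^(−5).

m = 305

ρ_J = max_k |cos(kπ/166)| = cos(π/166) = 0.9998209
root = sin(π/166) = 0.0189241  (since 1−cos² = sin²).
Young: ω* = 2/(1+√(1−ρ_J²)) = 2/(1+0.0189241) = 2/1.0189241 = 1.9628547.
and ρ(B_{ω*}) = 1.9628547 − 1 = 0.9628547.
m ≥ 5·ln10 / (−ln 0.9628547) = 304.149; smallest integer m = 305.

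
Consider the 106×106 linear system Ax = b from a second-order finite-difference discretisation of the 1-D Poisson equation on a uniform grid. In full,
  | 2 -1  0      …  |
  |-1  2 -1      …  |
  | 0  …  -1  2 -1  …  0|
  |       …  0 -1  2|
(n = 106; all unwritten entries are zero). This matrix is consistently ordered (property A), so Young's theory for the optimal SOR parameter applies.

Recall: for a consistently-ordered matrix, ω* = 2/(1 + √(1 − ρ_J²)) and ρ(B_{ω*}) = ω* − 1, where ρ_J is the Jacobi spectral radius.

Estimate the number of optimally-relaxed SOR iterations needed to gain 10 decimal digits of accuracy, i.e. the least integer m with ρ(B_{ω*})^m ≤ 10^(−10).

m = 393

ρ_J = max_k |cos(kπ/107)| = cos(π/107) = 0.9995690
√(1 − cos²(π/107)) = sin(π/107) ≈ 0.0293565.
ω* = 2/(1+0.0293565) = 1.9429615
ρ(B_{ω*}) = ω*−1 = 0.9429615
Need (0.9429615)^m ≤ 10^(−10): m ≥ 10·ln10/|ln 0.9429615| = 23.0259/0.0587298 = 392.065 ⇒ m = 393.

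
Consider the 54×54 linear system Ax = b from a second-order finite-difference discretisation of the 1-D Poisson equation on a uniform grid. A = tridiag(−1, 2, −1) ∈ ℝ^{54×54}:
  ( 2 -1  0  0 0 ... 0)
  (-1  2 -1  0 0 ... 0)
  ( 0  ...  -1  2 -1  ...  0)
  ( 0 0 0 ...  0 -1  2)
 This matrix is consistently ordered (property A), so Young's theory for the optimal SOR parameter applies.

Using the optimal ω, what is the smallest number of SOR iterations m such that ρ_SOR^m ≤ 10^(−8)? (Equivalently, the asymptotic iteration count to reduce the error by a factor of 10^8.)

m = 162

ρ_J = max_k |cos(kπ/55)| = cos(π/55) = 0.9983691
root = sin(π/55) = 0.0570888  (since 1−cos² = sin²).
ω* = 2 / (1 + 0.0570888) = 2 / 1.0570888 ≈ 1.8919886.
At ω = 1.8919886 every |λ(B_ω)| = ω−1, so ρ_SOR = 0.8919886.
m ≥ 8·ln10 / (−ln 0.8919886) = 161.158; smallest integer m = 162.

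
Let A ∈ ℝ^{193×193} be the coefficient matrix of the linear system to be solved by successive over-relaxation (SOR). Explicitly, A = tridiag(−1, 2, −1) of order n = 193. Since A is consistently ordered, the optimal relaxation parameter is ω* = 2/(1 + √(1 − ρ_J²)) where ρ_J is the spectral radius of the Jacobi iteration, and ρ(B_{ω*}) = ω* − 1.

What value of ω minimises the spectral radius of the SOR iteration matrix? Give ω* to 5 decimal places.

ρ_J = max_k |cos(kπ/194)| = cos(π/194) = 0.99987
1 − cos²(π/194) = sin²(π/194) ⇒ √(1−ρ_J²) = sin(π/194) = 0.016193.
ω* = 2 / (1 + 0.016193) = 2 / 1.016193 ≈ 1.96813.
ρ(B_{ω*}) = ω*−1 = 0.96813

ω* = 1.96813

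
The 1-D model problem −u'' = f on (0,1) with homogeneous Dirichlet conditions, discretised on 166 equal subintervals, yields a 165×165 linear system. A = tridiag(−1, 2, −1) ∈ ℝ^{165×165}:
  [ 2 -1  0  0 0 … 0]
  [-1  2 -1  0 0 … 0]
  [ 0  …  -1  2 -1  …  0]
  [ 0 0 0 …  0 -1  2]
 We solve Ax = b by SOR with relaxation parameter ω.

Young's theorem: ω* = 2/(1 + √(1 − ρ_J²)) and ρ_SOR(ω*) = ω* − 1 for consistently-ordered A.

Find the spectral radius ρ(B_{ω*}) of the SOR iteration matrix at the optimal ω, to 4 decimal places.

½·tridiag(1,0,1) at n=165: λ_k = cos(kπ/166); max |λ| at k=1 ⇒ ρ_J = cos(π/166) ≈ 0.9998.
√(1−ρ_J²) simplifies to sin(π/166) = 0.01892.
ω* = 2/(1 + 0.01892) = 2/1.01892 = 1.9629.
ρ_SOR = ω* − 1 ≈ 0.9629.

ρ_SOR = 0.9629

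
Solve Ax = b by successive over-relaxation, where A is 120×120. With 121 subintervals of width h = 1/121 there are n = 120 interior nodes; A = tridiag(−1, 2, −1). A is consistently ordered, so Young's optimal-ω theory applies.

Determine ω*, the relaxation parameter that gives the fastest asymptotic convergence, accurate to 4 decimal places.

ω* = 1.9494

[ρ_J] n=120: ρ(B_J) = cos(π/(n+1)) = cos(π/121) = 0.9997.
√(1 − cos²(π/121)) = sin(π/121) ≈ 0.02596.
ω* = 2 / (1 + 0.02596) = 2 / 1.02596 ≈ 1.9494.
ρ_SOR = ω* − 1 ≈ 0.9494.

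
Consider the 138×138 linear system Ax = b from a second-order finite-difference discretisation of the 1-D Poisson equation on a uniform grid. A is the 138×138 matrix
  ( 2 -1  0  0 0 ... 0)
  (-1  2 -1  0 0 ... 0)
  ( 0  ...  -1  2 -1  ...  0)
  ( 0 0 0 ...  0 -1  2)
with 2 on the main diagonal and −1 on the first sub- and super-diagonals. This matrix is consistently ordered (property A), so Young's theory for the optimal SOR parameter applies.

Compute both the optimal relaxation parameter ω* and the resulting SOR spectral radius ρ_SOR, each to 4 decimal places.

[ρ_J] n=138: ρ(B_J) = cos(π/(n+1)) = cos(π/139) = 0.9997.
root = sin(π/139) = 0.02260  (since 1−cos² = sin²).
Then 2/(1+√(1−ρ_J²)) = 2/(1+0.02260); ω* = 2/1.02260 = 1.9558.
ρ_SOR = ω* − 1 ≈ 0.9558.

ω* = 1.9558, ρ_SOR = 0.9558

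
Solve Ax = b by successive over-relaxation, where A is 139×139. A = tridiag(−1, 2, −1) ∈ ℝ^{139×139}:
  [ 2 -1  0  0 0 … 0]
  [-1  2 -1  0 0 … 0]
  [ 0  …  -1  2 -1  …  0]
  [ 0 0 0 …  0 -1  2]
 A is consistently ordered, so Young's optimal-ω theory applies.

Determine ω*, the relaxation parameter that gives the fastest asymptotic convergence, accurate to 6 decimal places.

[ρ_J] n=139: ρ(B_J) = cos(π/(n+1)) = cos(π/140) = 0.999748.
√(1 − cos²(π/140)) = sin(π/140) ≈ 0.0224381.
[ω*] 2 ÷ (1 + 0.0224381) = 2 ÷ 1.0224381 = 1.956109.
ρ(B_{ω*}) = ω*−1 = 0.956109

ω* = 1.956109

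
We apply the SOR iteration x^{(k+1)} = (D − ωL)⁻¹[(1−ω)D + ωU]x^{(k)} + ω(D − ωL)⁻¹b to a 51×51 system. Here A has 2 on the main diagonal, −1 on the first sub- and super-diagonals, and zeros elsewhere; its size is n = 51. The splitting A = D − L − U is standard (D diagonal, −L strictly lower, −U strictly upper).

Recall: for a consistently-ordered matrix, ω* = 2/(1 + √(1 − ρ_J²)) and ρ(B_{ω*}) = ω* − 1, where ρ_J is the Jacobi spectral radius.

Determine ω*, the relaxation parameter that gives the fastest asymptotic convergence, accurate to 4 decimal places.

ω* = 1.8861

ρ_J = max_k |cos(kπ/52)| = cos(π/52) = 0.9982
√(1 − cos²(π/52)) = sin(π/52) ≈ 0.06038.
ω* = 2 / (1 + 0.06038) = 2 / 1.06038 ≈ 1.8861.
At ω = 1.8861 every |λ(B_ω)| = ω−1, so ρ_SOR = 0.8861.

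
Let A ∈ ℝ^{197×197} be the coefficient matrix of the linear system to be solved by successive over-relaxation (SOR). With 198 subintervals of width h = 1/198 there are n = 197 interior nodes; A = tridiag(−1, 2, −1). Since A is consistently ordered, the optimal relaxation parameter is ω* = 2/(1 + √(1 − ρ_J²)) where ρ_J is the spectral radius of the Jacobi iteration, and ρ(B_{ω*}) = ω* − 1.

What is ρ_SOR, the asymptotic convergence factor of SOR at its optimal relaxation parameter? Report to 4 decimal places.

ρ_SOR = 0.9688

ρ_J = max_k |cos(kπ/198)| = cos(π/198) = 0.9999
√(1−ρ_J²) = |sin(π/198)| = 0.01587
Young: ω* = 2/(1+√(1−ρ_J²)) = 2/(1+0.01587) = 2/1.01587 = 1.9688.
[ρ_SOR] ω* − 1 = 0.9688.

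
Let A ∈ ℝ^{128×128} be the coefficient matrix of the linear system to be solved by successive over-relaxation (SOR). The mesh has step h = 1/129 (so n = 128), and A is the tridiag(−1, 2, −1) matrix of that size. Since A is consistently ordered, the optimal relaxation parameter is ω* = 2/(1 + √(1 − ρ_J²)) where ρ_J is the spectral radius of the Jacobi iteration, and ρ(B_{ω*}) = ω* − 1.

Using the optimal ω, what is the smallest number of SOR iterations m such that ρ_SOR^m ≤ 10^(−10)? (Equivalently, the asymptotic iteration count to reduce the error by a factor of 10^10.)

With n=128, ρ(Jacobi) = cos(π/129) = 0.9997035.
√(1−ρ_J²) = |sin(π/129)| = 0.0243510
ω* = 2 / (1 + 0.0243510) = 2 / 1.0243510 ≈ 1.9524558.
ρ_SOR = ω* − 1 = 1.9524558 − 1 = 0.9524558.
For 10 digits: m = 10·ln10 / (−ln 0.9524558) = 23.0259/0.0487116 = 472.698; round up → m = 473.

m = 473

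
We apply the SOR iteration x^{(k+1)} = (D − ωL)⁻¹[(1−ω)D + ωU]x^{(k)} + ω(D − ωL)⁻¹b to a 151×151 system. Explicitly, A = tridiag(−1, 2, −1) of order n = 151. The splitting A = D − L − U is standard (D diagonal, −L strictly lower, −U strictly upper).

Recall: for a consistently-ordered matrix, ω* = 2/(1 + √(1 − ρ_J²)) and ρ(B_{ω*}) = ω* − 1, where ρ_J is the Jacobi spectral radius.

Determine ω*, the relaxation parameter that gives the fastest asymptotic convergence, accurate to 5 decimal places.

With n=151, ρ(Jacobi) = cos(π/152) = 0.99979.
root = sin(π/152) = 0.020667  (since 1−cos² = sin²).
ω* = 2/(1+0.020667) = 1.95950
ρ_SOR = ω* − 1 = 1.95950 − 1 = 0.95950.

ω* = 1.95950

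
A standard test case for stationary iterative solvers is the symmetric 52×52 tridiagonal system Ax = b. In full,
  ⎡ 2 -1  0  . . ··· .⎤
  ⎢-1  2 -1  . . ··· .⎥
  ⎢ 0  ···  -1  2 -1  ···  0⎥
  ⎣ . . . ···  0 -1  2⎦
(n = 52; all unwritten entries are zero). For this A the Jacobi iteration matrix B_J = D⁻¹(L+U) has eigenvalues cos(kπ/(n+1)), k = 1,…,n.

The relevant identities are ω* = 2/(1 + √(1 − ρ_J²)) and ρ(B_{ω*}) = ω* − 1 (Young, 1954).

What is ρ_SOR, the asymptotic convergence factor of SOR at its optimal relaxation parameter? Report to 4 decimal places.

[ρ_J] n=52: ρ(B_J) = cos(π/(n+1)) = cos(π/53) = 0.9982.
1 − cos²(π/53) = sin²(π/53) ⇒ √(1−ρ_J²) = sin(π/53) = 0.05924.
ω* = 2/(1+0.05924) = 1.8881
ρ_SOR = ω* − 1 ≈ 0.8881.

ρ_SOR = 0.8881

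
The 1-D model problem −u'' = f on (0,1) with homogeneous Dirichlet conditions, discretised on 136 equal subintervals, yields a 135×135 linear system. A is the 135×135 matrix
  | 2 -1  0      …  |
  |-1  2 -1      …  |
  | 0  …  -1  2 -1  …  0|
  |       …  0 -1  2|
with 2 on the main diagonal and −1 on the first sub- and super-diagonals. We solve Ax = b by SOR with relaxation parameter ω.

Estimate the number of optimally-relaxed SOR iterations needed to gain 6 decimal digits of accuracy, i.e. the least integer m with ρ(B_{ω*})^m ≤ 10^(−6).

m = 300

[ρ_J] n=135: ρ(B_J) = cos(π/(n+1)) = cos(π/136) = 0.9997332.
root = sin(π/136) = 0.0230979  (since 1−cos² = sin²).
Then 2/(1+√(1−ρ_J²)) = 2/(1+0.0230979); ω* = 2/1.0230979 = 1.9548471.
ρ(B_{ω*}) = ω*−1 = 0.9548471
ρ_SOR^m ≤ 10^(−6) ⇔ m ≥ 6·ln10/(−ln 0.9548471) = 13.8155/0.0462041 = 299.010; m = ⌈299.010⌉ = 300.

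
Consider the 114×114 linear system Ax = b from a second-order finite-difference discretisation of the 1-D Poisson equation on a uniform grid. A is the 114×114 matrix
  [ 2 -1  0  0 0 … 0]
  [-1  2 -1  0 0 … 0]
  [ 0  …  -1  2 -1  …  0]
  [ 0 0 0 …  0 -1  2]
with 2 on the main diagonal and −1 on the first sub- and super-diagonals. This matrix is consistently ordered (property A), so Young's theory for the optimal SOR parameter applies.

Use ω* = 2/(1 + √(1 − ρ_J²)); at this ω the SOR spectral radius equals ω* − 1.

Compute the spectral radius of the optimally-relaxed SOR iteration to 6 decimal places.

[ρ_J] n=114: ρ(B_J) = cos(π/(n+1)) = cos(π/115) = 0.999627.
√(1−ρ_J²) simplifies to sin(π/115) = 0.0273148.
So ω* = 2/1.0273148 = 1.946823 (Young).
At ω = 1.946823 every |λ(B_ω)| = ω−1, so ρ_SOR = 0.946823.

ρ_SOR = 0.946823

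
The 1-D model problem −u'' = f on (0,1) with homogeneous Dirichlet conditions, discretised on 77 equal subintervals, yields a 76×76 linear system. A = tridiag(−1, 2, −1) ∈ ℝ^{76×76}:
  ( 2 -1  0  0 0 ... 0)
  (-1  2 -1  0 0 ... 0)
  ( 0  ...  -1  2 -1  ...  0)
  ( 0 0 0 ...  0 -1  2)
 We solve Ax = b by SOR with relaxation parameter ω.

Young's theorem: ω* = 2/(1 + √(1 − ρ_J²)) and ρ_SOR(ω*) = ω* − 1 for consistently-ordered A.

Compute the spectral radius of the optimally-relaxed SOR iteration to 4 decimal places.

B_J for the 76×76 system has eigenvalues cos(kπ/77); ρ_J = cos(π/77) = 0.9992.
root = sin(π/77) = 0.04079  (since 1−cos² = sin²).
Then 2/(1+√(1−ρ_J²)) = 2/(1+0.04079); ω* = 2/1.04079 = 1.9216.
ρ_SOR = ω* − 1 ≈ 0.9216.

ρ_SOR = 0.9216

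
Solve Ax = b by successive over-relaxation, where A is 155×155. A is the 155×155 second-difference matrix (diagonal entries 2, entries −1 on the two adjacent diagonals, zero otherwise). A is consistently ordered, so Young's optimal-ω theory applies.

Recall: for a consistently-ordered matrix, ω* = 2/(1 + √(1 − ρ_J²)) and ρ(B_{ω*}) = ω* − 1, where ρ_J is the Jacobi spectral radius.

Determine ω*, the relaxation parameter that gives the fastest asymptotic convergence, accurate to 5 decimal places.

½·tridiag(1,0,1) at n=155: λ_k = cos(kπ/156); max |λ| at k=1 ⇒ ρ_J = cos(π/156) ≈ 0.99980.
√(1−ρ_J²) simplifies to sin(π/156) = 0.020137.
So ω* = 2/1.020137 = 1.96052 (Young).
ρ_SOR = ω* − 1 ≈ 0.96052.

ω* = 1.96052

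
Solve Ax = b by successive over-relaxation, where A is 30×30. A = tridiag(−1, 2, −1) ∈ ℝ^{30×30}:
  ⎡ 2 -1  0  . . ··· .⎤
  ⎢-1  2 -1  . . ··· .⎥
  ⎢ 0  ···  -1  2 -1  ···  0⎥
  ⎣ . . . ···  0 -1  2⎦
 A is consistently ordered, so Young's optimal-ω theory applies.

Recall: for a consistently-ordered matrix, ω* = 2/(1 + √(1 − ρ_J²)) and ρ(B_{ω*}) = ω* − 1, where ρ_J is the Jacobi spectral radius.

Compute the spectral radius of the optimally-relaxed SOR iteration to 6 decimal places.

ρ_SOR = 0.816253

spectrum of D⁻¹(L+U) = {cos(kπ/31) : 1≤k≤30}; ρ_J = cos(π/31) = 0.994869.
1 − cos²(π/31) = sin²(π/31) ⇒ √(1−ρ_J²) = sin(π/31) = 0.1011683.
ω* = 2/(1 + 0.1011683) = 2/1.1011683 = 1.816253.
ρ_SOR = ω* − 1 ≈ 0.816253.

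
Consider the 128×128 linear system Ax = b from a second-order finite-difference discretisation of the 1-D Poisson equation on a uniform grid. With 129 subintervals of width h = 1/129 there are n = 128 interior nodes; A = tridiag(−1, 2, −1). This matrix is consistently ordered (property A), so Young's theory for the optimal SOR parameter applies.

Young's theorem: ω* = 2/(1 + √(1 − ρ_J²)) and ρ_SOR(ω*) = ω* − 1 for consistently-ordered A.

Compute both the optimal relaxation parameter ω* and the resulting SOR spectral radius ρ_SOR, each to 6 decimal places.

n=128: λ(B_J) = 1 − λ(A)/2 = cos(kπ/129); k=1 gives ρ_J = 0.999703.
1 − cos²(π/129) = sin²(π/129) ⇒ √(1−ρ_J²) = sin(π/129) = 0.0243510.
ω* = 2/(1+0.0243510) = 1.952456
[ρ_SOR] ω* − 1 = 0.952456.

ω* = 1.952456, ρ_SOR = 0.952456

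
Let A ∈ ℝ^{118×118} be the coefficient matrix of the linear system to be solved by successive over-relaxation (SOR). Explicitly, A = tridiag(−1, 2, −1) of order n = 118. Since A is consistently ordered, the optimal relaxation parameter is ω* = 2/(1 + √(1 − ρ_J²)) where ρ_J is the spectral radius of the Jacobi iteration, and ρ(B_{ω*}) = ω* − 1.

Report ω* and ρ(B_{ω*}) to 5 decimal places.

ω* = 1.94856, ρ_SOR = 0.94856

ρ_J = max_k |cos(kπ/119)| = cos(π/119) = 0.99965
√(1−ρ_J²) simplifies to sin(π/119) = 0.026397.
[ω*] 2 ÷ (1 + 0.026397) = 2 ÷ 1.026397 = 1.94856.
and ρ(B_{ω*}) = 1.94856 − 1 = 0.94856.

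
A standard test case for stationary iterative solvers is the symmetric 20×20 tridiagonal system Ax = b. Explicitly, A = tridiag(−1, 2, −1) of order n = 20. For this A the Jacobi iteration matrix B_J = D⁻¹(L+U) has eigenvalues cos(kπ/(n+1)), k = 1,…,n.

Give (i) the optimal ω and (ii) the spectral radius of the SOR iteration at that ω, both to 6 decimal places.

ω* = 1.740580, ρ_SOR = 0.740580

ρ_J = max_k |cos(kπ/21)| = cos(π/21) = 0.988831
root = sin(π/21) = 0.1490423  (since 1−cos² = sin²).
So ω* = 2/1.1490423 = 1.740580 (Young).
Hence ρ(B_{ω*}) = 1.740580 − 1 = 0.740580.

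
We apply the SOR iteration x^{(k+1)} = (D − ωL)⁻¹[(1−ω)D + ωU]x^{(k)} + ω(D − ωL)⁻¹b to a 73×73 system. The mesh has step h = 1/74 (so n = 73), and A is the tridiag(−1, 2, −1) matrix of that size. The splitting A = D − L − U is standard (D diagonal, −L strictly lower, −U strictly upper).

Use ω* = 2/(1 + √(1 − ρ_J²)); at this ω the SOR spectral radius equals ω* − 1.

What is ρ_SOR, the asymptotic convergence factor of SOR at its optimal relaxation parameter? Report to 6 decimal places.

ρ_SOR = 0.918573

n=73: λ(B_J) = 1 − λ(A)/2 = cos(kπ/74); k=1 gives ρ_J = 0.999099.
√(1−ρ_J²) = |sin(π/74)| = 0.0424412
ω* = 2/(1+0.0424412) = 1.918573
ρ_SOR = ω* − 1 ≈ 0.918573.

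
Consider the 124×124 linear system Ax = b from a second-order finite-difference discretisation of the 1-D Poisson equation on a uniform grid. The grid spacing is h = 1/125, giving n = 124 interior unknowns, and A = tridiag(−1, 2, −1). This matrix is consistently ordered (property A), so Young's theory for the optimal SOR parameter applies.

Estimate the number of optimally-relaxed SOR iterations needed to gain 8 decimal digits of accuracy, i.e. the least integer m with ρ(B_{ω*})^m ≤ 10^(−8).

m = 367

ρ_J = max_k |cos(kπ/125)| = cos(π/125) = 0.9996842
√(1 − cos²(π/125)) = sin(π/125) ≈ 0.0251301.
[ω*] 2 ÷ (1 + 0.0251301) = 2 ÷ 1.0251301 = 1.9509719.
ρ_SOR = ω* − 1 = 1.9509719 − 1 = 0.9509719.
8·ln10 = 18.4207; −ln(0.9509719) = 0.0502708; m = ⌈18.4207/0.0502708⌉ = ⌈366.429⌉ = 367.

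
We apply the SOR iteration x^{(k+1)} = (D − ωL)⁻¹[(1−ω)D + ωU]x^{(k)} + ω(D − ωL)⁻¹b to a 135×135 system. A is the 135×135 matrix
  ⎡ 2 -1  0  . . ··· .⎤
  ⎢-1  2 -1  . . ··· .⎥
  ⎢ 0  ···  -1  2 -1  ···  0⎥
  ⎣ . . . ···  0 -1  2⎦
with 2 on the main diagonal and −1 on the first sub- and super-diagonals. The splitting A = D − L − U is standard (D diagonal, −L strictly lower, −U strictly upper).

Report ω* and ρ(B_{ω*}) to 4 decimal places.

ω* = 1.9548, ρ_SOR = 0.9548

ρ_J = max_k |cos(kπ/136)| = cos(π/136) = 0.9997
√(1−ρ_J²) simplifies to sin(π/136) = 0.02310.
Then 2/(1+√(1−ρ_J²)) = 2/(1+0.02310); ω* = 2/1.02310 = 1.9548.
Hence ρ(B_{ω*}) = 1.9548 − 1 = 0.9548.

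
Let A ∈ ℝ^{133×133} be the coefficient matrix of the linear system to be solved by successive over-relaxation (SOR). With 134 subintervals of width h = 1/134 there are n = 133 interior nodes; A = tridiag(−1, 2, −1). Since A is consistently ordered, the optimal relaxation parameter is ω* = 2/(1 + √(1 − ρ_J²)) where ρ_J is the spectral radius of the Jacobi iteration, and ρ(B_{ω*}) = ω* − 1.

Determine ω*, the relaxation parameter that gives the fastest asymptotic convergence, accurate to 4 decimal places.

½·tridiag(1,0,1) at n=133: λ_k = cos(kπ/134); max |λ| at k=1 ⇒ ρ_J = cos(π/134) ≈ 0.9997.
root = sin(π/134) = 0.02344  (since 1−cos² = sin²).
ω* = 2/(1+0.02344) = 1.9542
Hence ρ(B_{ω*}) = 1.9542 − 1 = 0.9542.

ω* = 1.9542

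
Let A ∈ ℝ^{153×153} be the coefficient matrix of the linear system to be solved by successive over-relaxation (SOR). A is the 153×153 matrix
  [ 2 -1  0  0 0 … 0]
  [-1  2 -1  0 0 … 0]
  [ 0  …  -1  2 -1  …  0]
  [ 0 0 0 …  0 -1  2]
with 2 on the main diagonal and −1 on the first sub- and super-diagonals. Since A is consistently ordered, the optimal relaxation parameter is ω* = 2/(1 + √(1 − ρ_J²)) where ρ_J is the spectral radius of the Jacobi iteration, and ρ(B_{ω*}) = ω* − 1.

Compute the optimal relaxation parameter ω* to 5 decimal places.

n=153: λ(B_J) = 1 − λ(A)/2 = cos(kπ/154); k=1 gives ρ_J = 0.99979.
1 − cos²(π/154) = sin²(π/154) ⇒ √(1−ρ_J²) = sin(π/154) = 0.020399.
ω* = 2/(1 + 0.020399) = 2/1.020399 = 1.96002.
ρ_SOR = ω* − 1 ≈ 0.96002.

ω* = 1.96002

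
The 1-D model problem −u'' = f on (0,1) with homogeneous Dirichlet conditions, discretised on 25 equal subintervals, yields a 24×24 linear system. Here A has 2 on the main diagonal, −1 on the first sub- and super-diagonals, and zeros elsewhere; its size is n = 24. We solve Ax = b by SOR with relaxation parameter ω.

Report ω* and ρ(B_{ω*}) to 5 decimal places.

ρ_J = max_k |cos(kπ/25)| = cos(π/25) = 0.99211
√(1−ρ_J²) simplifies to sin(π/25) = 0.125333.
So ω* = 2/1.125333 = 1.77725 (Young).
ρ(B_{ω*}) = ω*−1 = 0.77725

ω* = 1.77725, ρ_SOR = 0.77725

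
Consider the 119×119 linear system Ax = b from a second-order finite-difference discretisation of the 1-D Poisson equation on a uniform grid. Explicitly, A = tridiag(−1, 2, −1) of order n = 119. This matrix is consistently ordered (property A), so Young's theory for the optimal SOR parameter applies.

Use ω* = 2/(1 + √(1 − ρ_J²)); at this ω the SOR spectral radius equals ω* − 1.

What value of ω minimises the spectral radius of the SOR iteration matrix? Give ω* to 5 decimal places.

spectrum of D⁻¹(L+U) = {cos(kπ/120) : 1≤k≤119}; ρ_J = cos(π/120) = 0.99966.
1 − cos²(π/120) = sin²(π/120) ⇒ √(1−ρ_J²) = sin(π/120) = 0.026177.
So ω* = 2/1.026177 = 1.94898 (Young).
ρ_SOR = ω* − 1 ≈ 0.94898.

ω* = 1.94898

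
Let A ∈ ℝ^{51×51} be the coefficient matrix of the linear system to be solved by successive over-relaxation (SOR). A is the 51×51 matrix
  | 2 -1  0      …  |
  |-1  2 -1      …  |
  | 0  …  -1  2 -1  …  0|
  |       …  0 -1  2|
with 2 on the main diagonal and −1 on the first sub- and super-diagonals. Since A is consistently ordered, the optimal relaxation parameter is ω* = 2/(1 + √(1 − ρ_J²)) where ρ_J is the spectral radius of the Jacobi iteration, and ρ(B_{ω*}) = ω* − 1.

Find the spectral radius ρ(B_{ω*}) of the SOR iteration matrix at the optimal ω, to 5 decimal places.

ρ_J = max_k |cos(kπ/52)| = cos(π/52) = 0.99818
√(1 − cos²(π/52)) = sin(π/52) ≈ 0.060378.
ω* = 2/(1+0.060378) = 1.88612
[ρ_SOR] ω* − 1 = 0.88612.

ρ_SOR = 0.88612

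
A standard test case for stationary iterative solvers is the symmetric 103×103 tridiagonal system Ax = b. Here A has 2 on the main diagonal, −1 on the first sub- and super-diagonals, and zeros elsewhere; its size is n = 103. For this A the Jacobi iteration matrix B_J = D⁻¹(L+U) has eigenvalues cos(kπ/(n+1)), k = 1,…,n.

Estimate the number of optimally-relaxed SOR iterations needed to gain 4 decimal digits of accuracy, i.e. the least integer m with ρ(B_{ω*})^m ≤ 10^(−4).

½·tridiag(1,0,1) at n=103: λ_k = cos(kπ/104); max |λ| at k=1 ⇒ ρ_J = cos(π/104) ≈ 0.9995438.
√(1 − cos²(π/104)) = sin(π/104) ≈ 0.0302030.
Young: ω* = 2/(1+√(1−ρ_J²)) = 2/(1+0.0302030) = 2/1.0302030 = 1.9413650.
ρ(B_{ω*}) = ω*−1 = 0.9413650
4·ln10 = 9.21034; −ln(0.9413650) = 0.0604243; m = ⌈9.21034/0.0604243⌉ = ⌈152.428⌉ = 153.

m = 153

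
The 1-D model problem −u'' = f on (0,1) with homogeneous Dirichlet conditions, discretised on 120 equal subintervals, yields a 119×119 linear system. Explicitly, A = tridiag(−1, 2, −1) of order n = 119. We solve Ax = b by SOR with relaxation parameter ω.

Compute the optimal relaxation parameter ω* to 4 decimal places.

B_J for the 119×119 system has eigenvalues cos(kπ/120); ρ_J = cos(π/120) = 0.9997.
√(1−ρ_J²) = |sin(π/120)| = 0.02618
ω* = 2 / (1 + 0.02618) = 2 / 1.02618 ≈ 1.9490.
and ρ(B_{ω*}) = 1.9490 − 1 = 0.9490.

ω* = 1.9490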